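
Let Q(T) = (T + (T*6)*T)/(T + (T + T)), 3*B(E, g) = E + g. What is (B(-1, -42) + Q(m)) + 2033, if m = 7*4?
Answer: 2075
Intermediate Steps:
m = 28
B(E, g) = E/3 + g/3 (B(E, g) = (E + g)/3 = E/3 + g/3)
Q(T) = (T + 6*T²)/(3*T) (Q(T) = (T + (6*T)*T)/(T + 2*T) = (T + 6*T²)/((3*T)) = (T + 6*T²)*(1/(3*T)) = (T + 6*T²)/(3*T))
(B(-1, -42) + Q(m)) + 2033 = (((⅓)*(-1) + (⅓)*(-42)) + (⅓ + 2*28)) + 2033 = ((-⅓ - 14) + (⅓ + 56)) + 2033 = (-43/3 + 169/3) + 2033 = 42 + 2033 = 2075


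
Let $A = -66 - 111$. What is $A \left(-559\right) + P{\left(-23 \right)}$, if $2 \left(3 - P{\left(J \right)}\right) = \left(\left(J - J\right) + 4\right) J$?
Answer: $98992$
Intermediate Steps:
$P{\left(J \right)} = 3 - 2 J$ ($P{\left(J \right)} = 3 - \frac{\left(\left(J - J\right) + 4\right) J}{2} = 3 - \frac{\left(0 + 4\right) J}{2} = 3 - \frac{4 J}{2} = 3 - 2 J$)
$A = -177$ ($A = -66 - 111 = -177$)
$A \left(-559\right) + P{\left(-23 \right)} = \left(-177\right) \left(-559\right) + \left(3 - -46\right) = 98943 + \left(3 + 46\right) = 98943 + 49 = 98992$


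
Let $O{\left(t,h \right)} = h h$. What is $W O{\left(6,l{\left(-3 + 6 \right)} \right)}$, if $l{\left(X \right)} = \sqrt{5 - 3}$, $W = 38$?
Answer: $76$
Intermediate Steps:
$l{\left(X \right)} = \sqrt{2}$
$O{\left(t,h \right)} = h^{2}$
$W O{\left(6,l{\left(-3 + 6 \right)} \right)} = 38 \left(\sqrt{2}\right)^{2} = 38 \cdot 2 = 76$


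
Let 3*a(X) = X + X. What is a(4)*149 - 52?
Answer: 1036/3 ≈ 345.33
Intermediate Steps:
a(X) = 2*X/3 (a(X) = (X + X)/3 = (2*X)/3 = 2*X/3)
a(4)*149 - 52 = ((⅔)*4)*149 - 52 = (8/3)*149 - 52 = 1192/3 - 52 = 1036/3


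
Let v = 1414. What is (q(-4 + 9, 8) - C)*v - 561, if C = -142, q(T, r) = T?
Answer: 207297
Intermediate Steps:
(q(-4 + 9, 8) - C)*v - 561 = ((-4 + 9) - 1*(-142))*1414 - 561 = (5 + 142)*1414 - 561 = 147*1414 - 561 = 207858 - 561 = 207297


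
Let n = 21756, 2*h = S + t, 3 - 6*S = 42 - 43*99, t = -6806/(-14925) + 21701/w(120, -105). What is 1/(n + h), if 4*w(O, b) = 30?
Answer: 29850/703100671 ≈ 4.2455e-5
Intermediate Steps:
w(O, b) = 15/2 (w(O, b) = (1/4)*30 = 15/2)
t = 43191796/14925 (t = -6806/(-14925) + 21701/(15/2) = -6806*(-1/14925) + 21701*(2/15) = 6806/14925 + 43402/15 = 43191796/14925 ≈ 2893.9)
S = 703 (S = 1/2 - (42 - 43*99)/6 = 1/2 - (42 - 4257)/6 = 1/2 - 1/6*(-4215) = 1/2 + 1405/2 = 703)
h = 53684071/29850 (h = (703 + 43191796/14925)/2 = (1/2)*(53684071/14925) = 53684071/29850 ≈ 1798.5)
1/(n + h) = 1/(21756 + 53684071/29850) = 1/(703100671/29850) = 29850/703100671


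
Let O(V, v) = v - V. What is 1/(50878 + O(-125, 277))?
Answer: 1/51280 ≈ 1.9501e-5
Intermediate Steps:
1/(50878 + O(-125, 277)) = 1/(50878 + (277 - 1*(-125))) = 1/(50878 + (277 + 125)) = 1/(50878 + 402) = 1/51280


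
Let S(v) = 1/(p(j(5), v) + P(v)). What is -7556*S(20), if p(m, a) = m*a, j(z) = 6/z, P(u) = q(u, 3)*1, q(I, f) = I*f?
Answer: -1889/21 ≈ -89.952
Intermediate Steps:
P(u) = 3*u (P(u) = (u*3)*1 = (3*u)*1 = 3*u)
p(m, a) = a*m
S(v) = 5/(21*v) (S(v) = 1/(v*(6/5) + 3*v) = 1/(6*v/5 + 3*v) = 1/(21*v/5) = 5/(21*v))
-7556*S(20) = -37780/(21*20) = -7556*1/84 = -1889/21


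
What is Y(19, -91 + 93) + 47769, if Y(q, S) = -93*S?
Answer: 47583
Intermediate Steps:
Y(19, -91 + 93) + 47769 = -93*(-91 + 93) + 47769 = -93*2 + 47769 = -186 + 47769 = 47583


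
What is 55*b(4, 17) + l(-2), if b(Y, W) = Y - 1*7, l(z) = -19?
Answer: -184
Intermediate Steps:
b(Y, W) = -7 + Y (b(Y, W) = Y - 7 = -7 + Y)
55*b(4, 17) + l(-2) = 55*(-7 + 4) - 19 = 55*(-3) - 19 = -165 - 19 = -184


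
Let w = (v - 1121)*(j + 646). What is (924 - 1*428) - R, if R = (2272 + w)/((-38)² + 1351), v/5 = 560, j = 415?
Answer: -30567/215 ≈ -142.17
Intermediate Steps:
v = 2800 (v = 5*560 = 2800)
w = 1781419 (w = (2800 - 1121)*(415 + 646) = 1679*1061 = 1781419)
R = 137207/215 (R = (2272 + 1781419)/((-38)² + 1351) = 1783691/(1444 + 1351) = 1783691/2795 = 1783691*(1/2795) = 137207/215 ≈ 638.17)
(924 - 1*428) - R = (924 - 1*428) - 1*137207/215 = (924 - 428) - 137207/215 = 496 - 137207/215 = -30567/215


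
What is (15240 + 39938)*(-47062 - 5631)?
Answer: -2907494354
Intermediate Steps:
(15240 + 39938)*(-47062 - 5631) = 55178*(-52693) = -2907494354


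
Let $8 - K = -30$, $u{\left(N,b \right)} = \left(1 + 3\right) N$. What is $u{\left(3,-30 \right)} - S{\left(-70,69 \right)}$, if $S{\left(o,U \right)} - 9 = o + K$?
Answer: $35$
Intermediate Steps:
$u{\left(N,b \right)} = 4 N$
$K = 38$ ($K = 8 - -30 = 8 + 30 = 38$)
$S{\left(o,U \right)} = 47 + o$ ($S{\left(o,U \right)} = 9 + \left(o + 38\right) = 9 + \left(38 + o\right) = 47 + o$)
$u{\left(3,-30 \right)} - S{\left(-70,69 \right)} = 4 \cdot 3 - \left(47 - 70\right) = 12 - -23 = 12 + 23 = 35$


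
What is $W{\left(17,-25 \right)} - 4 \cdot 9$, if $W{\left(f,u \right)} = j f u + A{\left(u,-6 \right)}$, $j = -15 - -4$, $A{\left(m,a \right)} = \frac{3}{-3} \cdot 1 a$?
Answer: $4645$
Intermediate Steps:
$A{\left(m,a \right)} = - a$ ($A{\left(m,a \right)} = 3 \left(- \frac{1}{3}\right) 1 a = \left(-1\right) 1 a = - a$)
$j = -11$ ($j = -15 + 4 = -11$)
$W{\left(f,u \right)} = 6 - 11 f u$ ($W{\left(f,u \right)} = - 11 f u - -6 = - 11 f u + 6 = 6 - 11 f u$)
$W{\left(17,-25 \right)} - 4 \cdot 9 = \left(6 - 187 \left(-25\right)\right) - 4 \cdot 9 = \left(6 + 4675\right) - 36 = 4681 - 36 = 4645$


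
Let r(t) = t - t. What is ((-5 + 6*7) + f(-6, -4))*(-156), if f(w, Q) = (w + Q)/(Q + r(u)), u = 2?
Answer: -6162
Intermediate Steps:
r(t) = 0
f(w, Q) = (Q + w)/Q (f(w, Q) = (w + Q)/(Q + 0) = (Q + w)/Q)
((-5 + 6*7) + f(-6, -4))*(-156) = ((-5 + 6*7) + (-4 - 6)/(-4))*(-156) = ((-5 + 42) - ¼*(-10))*(-156) = (37 + 5/2)*(-156) = (79/2)*(-156) = -6162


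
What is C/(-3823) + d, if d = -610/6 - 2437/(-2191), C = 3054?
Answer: -2546862854/25128579 ≈ -101.35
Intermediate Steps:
d = -660944/6573 (d = -610*1/6 - 2437*(-1/2191) = -305/3 + 2437/2191 = -660944/6573 ≈ -100.55)
C/(-3823) + d = 3054/(-3823) - 660944/6573 = 3054*(-1/3823) - 660944/6573 = -3054/3823 - 660944/6573 = -2546862854/25128579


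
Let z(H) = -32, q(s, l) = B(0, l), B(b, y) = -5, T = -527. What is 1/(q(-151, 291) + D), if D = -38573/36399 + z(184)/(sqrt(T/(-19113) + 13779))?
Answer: -132147637671132633/799157952404709224 + 1324887201*sqrt(5033572042602)/399578976202354612 ≈ -0.15792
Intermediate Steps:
q(s, l) = -5
D = -38573/36399 - 16*sqrt(5033572042602)/131679277 (D = -38573/36399 - 32/sqrt(-527/(-19113) + 13779) = -38573*1/36399 - 32/sqrt(-527*(-1/19113) + 13779) = -38573/36399 - 32/sqrt(527/19113 + 13779) = -38573/36399 - 32*sqrt(5033572042602)/263358554 = -38573/36399 - 16*sqrt(5033572042602)/131679277 ≈ -1.3323)
1/(q(-151, 291) + D) = 1/(-5 + (-38573/36399 - 16*sqrt(5033572042602)/131679277)) = 1/(-220568/36399 - 16*sqrt(5033572042602)/131679277)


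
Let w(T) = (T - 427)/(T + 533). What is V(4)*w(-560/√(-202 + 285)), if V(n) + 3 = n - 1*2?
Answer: 19203653/23265787 + 537600*√83/23265787 ≈ 1.0359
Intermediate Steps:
V(n) = -5 + n (V(n) = -3 + (n - 1*2) = -3 + (n - 2) = -3 + (-2 + n) = -5 + n)
w(T) = (-427 + T)/(533 + T)
V(4)*w(-560/√(-202 + 285)) = (-5 + 4)*((-427 - 560/√(-202 + 285))/(533 - 560/√(-202 + 285))) = -(-427 - 560*√83/83)/(533 - 560*√83/83)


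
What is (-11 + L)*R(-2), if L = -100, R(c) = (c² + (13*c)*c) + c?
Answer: -5994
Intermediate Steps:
R(c) = c + 14*c² (R(c) = (c² + 13*c²) + c = 14*c² + c = c + 14*c²)
(-11 + L)*R(-2) = (-11 - 100)*(-2*(1 + 14*(-2))) = -(-222)*(1 - 28) = -(-222)*(-27) = -111*54 = -5994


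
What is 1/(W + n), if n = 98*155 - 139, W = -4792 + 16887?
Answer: 1/27146 ≈ 3.6838e-5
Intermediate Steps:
W = 12095
n = 15051 (n = 15190 - 139 = 15051)
1/(W + n) = 1/(12095 + 15051) = 1/27146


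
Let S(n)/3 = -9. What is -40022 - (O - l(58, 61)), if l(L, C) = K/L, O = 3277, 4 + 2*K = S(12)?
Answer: -5022715/116 ≈ -43299.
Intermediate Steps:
S(n) = -27 (S(n) = 3*(-9) = -27)
K = -31/2 (K = -2 + (½)*(-27) = -2 - 27/2 = -31/2 ≈ -15.500)
l(L, C) = -31/(2*L)
-40022 - (O - l(58, 61)) = -40022 - (3277 - (-31)/(2*58)) = -40022 - (3277 - 1*(-31/116)) = -40022 - (3277 + 31/116) = -40022 - 1*380163/116 = -40022 - 380163/116 = -5022715/116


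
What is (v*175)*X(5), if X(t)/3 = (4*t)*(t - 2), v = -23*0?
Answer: 0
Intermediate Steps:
v = 0
X(t) = 12*t*(-2 + t) (X(t) = 3*((4*t)*(t - 2)) = 3*((4*t)*(-2 + t)) = 3*(4*t*(-2 + t)) = 12*t*(-2 + t))
(v*175)*X(5) = (0*175)*(12*5*(-2 + 5)) = 0*(12*5*3) = 0*180 = 0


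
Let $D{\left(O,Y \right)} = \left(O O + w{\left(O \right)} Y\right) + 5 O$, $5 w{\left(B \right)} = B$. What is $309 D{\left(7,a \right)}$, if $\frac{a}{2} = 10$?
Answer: $34608$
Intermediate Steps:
$a = 20$ ($a = 2 \cdot 10 = 20$)
$w{\left(B \right)} = \frac{B}{5}$
$D{\left(O,Y \right)} = O^{2} + 5 O + \frac{O Y}{5}$ ($D{\left(O,Y \right)} = \left(O O + \frac{O}{5} Y\right) + 5 O = \left(O^{2} + \frac{O Y}{5}\right) + 5 O = O^{2} + 5 O + \frac{O Y}{5}$)
$309 D{\left(7,a \right)} = 309 \cdot \frac{1}{5} \cdot 7 \left(25 + 20 + 5 \cdot 7\right) = 309 \cdot \frac{1}{5} \cdot 7 \left(25 + 20 + 35\right) = 309 \cdot \frac{1}{5} \cdot 7 \cdot 80 = 309 \cdot 112 = 34608$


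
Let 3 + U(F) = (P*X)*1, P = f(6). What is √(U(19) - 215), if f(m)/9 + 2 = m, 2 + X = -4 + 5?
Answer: I*√254 ≈ 15.937*I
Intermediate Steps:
X = -1 (X = -2 + (-4 + 5) = -2 + 1 = -1)
f(m) = -18 + 9*m
P = 36 (P = -18 + 9*6 = -18 + 54 = 36)
U(F) = -39 (U(F) = -3 + (36*(-1))*1 = -3 - 36*1 = -3 - 36 = -39)
√(U(19) - 215) = √(-39 - 215) = √(-254) = I*√254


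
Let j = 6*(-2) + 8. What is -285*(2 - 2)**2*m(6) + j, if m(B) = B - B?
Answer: -4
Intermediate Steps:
m(B) = 0
j = -4 (j = -12 + 8 = -4)
-285*(2 - 2)**2*m(6) + j = -285*(2 - 2)**2*0 - 4 = -285*0**2*0 - 4 = -0*0 - 4 = -285*0 - 4 = 0 - 4 = -4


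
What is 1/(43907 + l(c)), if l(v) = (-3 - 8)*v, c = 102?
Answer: 1/42785 ≈ 2.3373e-5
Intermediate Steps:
l(v) = -11*v
1/(43907 + l(c)) = 1/(43907 - 11*102) = 1/(43907 - 1122) = 1/42785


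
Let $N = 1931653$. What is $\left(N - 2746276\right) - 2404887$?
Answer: $-3219510$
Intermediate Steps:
$\left(N - 2746276\right) - 2404887 = \left(1931653 - 2746276\right) - 2404887 = -814623 - 2404887 = -3219510$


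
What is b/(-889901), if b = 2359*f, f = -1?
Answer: 2359/889901 ≈ 0.0026509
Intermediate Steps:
b = -2359 (b = 2359*(-1) = -2359)
b/(-889901) = -2359/(-889901) = -2359*(-1/889901) = 2359/889901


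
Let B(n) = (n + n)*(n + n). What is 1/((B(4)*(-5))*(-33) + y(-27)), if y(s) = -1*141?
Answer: 1/10419 ≈ 9.5978e-5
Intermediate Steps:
B(n) = 4*n² (B(n) = (2*n)*(2*n) = 4*n²)
y(s) = -141
1/((B(4)*(-5))*(-33) + y(-27)) = 1/(((4*4²)*(-5))*(-33) - 141) = 1/(((4*16)*(-5))*(-33) - 141) = 1/((64*(-5))*(-33) - 141) = 1/(-320*(-33) - 141) = 1/(10560 - 141) = 1/10419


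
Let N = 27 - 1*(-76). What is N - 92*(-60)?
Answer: 5623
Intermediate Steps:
N = 103 (N = 27 + 76 = 103)
N - 92*(-60) = 103 - 92*(-60) = 103 + 5520 = 5623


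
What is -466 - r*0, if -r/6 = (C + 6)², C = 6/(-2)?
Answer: -466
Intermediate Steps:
C = -3 (C = 6*(-½) = -3)
r = -54 (r = -6*(-3 + 6)² = -6*3² = -6*9 = -54)
-466 - r*0 = -466 - (-54)*0 = -466 - 1*0 = -466 + 0 = -466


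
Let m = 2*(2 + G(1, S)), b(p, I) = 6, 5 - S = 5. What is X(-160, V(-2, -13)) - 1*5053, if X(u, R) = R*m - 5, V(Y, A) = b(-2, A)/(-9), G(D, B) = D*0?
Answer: -15182/3 ≈ -5060.7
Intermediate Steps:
S = 0 (S = 5 - 1*5 = 5 - 5 = 0)
G(D, B) = 0
m = 4 (m = 2*(2 + 0) = 2*2 = 4)
V(Y, A) = -⅔ (V(Y, A) = 6/(-9) = 6*(-⅑) = -⅔)
X(u, R) = -5 + 4*R (X(u, R) = R*4 - 5 = 4*R - 5 = -5 + 4*R)
X(-160, V(-2, -13)) - 1*5053 = (-5 + 4*(-⅔)) - 1*5053 = (-5 - 8/3) - 5053 = -23/3 - 5053 = -15182/3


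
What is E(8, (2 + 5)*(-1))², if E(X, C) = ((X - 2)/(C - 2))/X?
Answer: 1/144 ≈ 0.0069444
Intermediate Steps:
E(X, C) = (-2 + X)/(X*(-2 + C)) (E(X, C) = ((-2 + X)/(-2 + C))/X = (-2 + X)/(X*(-2 + C)))
E(8, (2 + 5)*(-1))² = ((-2 + 8)/(8*(-2 + (2 + 5)*(-1))))² = ((⅛)*6/(-2 + 7*(-1)))² = ((⅛)*6/(-2 - 7))² = ((⅛)*6/(-9))² = ((⅛)*(-⅑)*6)² = (-1/12)² = 1/144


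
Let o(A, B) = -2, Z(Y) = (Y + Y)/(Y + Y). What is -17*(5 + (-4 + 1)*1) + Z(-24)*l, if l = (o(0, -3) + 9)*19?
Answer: 99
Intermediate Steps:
Z(Y) = 1 (Z(Y) = (2*Y)/((2*Y)) = (2*Y)*(1/(2*Y)) = 1)
l = 133 (l = (-2 + 9)*19 = 7*19 = 133)
-17*(5 + (-4 + 1)*1) + Z(-24)*l = -17*(5 + (-4 + 1)*1) + 1*133 = -17*(5 - 3*1) + 133 = -17*(5 - 3) + 133 = -17*2 + 133 = -34 + 133 = 99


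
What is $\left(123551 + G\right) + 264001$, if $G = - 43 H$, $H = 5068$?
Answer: $169628$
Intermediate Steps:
$G = -217924$ ($G = \left(-43\right) 5068 = -217924$)
$\left(123551 + G\right) + 264001 = \left(123551 - 217924\right) + 264001 = -94373 + 264001 = 169628$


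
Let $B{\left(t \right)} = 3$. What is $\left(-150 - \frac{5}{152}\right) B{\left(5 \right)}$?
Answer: $- \frac{68415}{152} \approx -450.1$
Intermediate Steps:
$\left(-150 - \frac{5}{152}\right) B{\left(5 \right)} = \left(-150 - \frac{5}{152}\right) 3 = \left(- \frac{22805}{152}\right) 3 = - \frac{68415}{152}$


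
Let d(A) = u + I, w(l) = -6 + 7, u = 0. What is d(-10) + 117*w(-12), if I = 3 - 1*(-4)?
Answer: 124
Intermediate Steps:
I = 7 (I = 3 + 4 = 7)
w(l) = 1
d(A) = 7 (d(A) = 0 + 7 = 7)
d(-10) + 117*w(-12) = 7 + 117*1 = 7 + 117 = 124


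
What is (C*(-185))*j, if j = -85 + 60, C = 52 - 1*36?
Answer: 74000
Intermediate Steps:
C = 16 (C = 52 - 36 = 16)
j = -25
(C*(-185))*j = (16*(-185))*(-25) = -2960*(-25) = 74000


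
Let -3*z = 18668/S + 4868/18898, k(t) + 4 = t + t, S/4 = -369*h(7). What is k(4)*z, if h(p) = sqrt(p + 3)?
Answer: -9736/28347 + 9334*sqrt(10)/5535 ≈ 4.9893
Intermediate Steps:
h(p) = sqrt(3 + p)
S = -1476*sqrt(10) (S = 4*(-369*sqrt(3 + 7)) = 4*(-369*sqrt(10)) = -1476*sqrt(10) ≈ -4667.5)
k(t) = -4 + 2*t (k(t) = -4 + (t + t) = -4 + 2*t)
z = -2434/28347 + 4667*sqrt(10)/11070 (z = -(18668/((-1476*sqrt(10))) + 4868/18898)/3 = -(18668*(-sqrt(10)/14760) + 4868*(1/18898))/3 = -(-4667*sqrt(10)/3690 + 2434/9449)/3 = -(2434/9449 - 4667*sqrt(10)/3690)/3 = -2434/28347 + 4667*sqrt(10)/11070 ≈ 1.2473)
k(4)*z = (-4 + 2*4)*(-2434/28347 + 4667*sqrt(10)/11070) = (-4 + 8)*(-2434/28347 + 4667*sqrt(10)/11070) = 4*(-2434/28347 + 4667*sqrt(10)/11070) = -9736/28347 + 9334*sqrt(10)/5535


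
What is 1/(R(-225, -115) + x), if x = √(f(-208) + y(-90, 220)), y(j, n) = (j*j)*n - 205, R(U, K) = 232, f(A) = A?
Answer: -232/1727763 + √1781587/1727763 ≈ 0.00063826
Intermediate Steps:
y(j, n) = -205 + n*j² (y(j, n) = j²*n - 205 = n*j² - 205 = -205 + n*j²)
x = √1781587 (x = √(-208 + (-205 + 220*(-90)²)) = √(-208 + (-205 + 220*8100)) = √(-208 + (-205 + 1782000)) = √(-208 + 1781795) = √1781587 ≈ 1334.8)
1/(R(-225, -115) + x) = 1/(232 + √1781587)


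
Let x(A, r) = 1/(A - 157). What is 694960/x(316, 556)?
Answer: 110498640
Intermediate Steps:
x(A, r) = 1/(-157 + A)
694960/x(316, 556) = 694960/(1/(-157 + 316)) = 694960/(1/159) = 694960*159 = 110498640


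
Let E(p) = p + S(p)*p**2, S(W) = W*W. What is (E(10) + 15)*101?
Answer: 1012525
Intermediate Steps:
S(W) = W**2
E(p) = p + p**4 (E(p) = p + p**2*p**2 = p + p**4)
(E(10) + 15)*101 = ((10 + 10**4) + 15)*101 = ((10 + 10000) + 15)*101 = (10010 + 15)*101 = 10025*101 = 1012525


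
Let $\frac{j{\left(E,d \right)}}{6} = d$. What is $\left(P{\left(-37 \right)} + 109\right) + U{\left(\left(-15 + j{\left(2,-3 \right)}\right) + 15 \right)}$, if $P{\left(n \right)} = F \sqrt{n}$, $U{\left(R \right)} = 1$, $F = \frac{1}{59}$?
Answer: $110 + \frac{i \sqrt{37}}{59} \approx 110.0 + 0.1031 i$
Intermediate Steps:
$j{\left(E,d \right)} = 6 d$
$F = \frac{1}{59} \approx 0.016949$
$P{\left(n \right)} = \frac{\sqrt{n}}{59}$
$\left(P{\left(-37 \right)} + 109\right) + U{\left(\left(-15 + j{\left(2,-3 \right)}\right) + 15 \right)} = \left(\frac{\sqrt{-37}}{59} + 109\right) + 1 = \left(\frac{i \sqrt{37}}{59} + 109\right) + 1 = \left(109 + \frac{i \sqrt{37}}{59}\right) + 1 = 110 + \frac{i \sqrt{37}}{59}$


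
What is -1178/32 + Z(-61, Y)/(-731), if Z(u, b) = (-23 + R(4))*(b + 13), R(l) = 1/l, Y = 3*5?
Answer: -420367/11696 ≈ -35.941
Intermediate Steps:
Y = 15
R(l) = 1/l
Z(u, b) = -1183/4 - 91*b/4 (Z(u, b) = (-23 + 1/4)*(b + 13) = (-23 + 1/4)*(13 + b) = -91*(13 + b)/4 = -1183/4 - 91*b/4)
-1178/32 + Z(-61, Y)/(-731) = -1178/32 + (-1183/4 - 91/4*15)/(-731) = -1178*1/32 + (-1183/4 - 1365/4)*(-1/731) = -589/16 - 637*(-1/731) = -589/16 + 637/731 = -420367/11696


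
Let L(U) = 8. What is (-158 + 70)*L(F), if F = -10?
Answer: -704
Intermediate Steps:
(-158 + 70)*L(F) = (-158 + 70)*8 = -88*8 = -704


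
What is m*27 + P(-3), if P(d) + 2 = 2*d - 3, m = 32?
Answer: 853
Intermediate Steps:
P(d) = -5 + 2*d (P(d) = -2 + (2*d - 3) = -2 + (-3 + 2*d) = -5 + 2*d)
m*27 + P(-3) = 32*27 + (-5 + 2*(-3)) = 864 + (-5 - 6) = 864 - 11 = 853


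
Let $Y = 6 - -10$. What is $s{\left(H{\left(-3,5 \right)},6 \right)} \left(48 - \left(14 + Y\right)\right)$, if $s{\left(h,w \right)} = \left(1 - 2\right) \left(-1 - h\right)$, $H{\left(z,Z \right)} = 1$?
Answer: $36$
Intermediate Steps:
$s{\left(h,w \right)} = 1 + h$ ($s{\left(h,w \right)} = - (-1 - h) = 1 + h$)
$Y = 16$ ($Y = 6 + 10 = 16$)
$s{\left(H{\left(-3,5 \right)},6 \right)} \left(48 - \left(14 + Y\right)\right) = \left(1 + 1\right) \left(48 - 30\right) = 2 \left(48 - 30\right) = 2 \cdot 18 = 36$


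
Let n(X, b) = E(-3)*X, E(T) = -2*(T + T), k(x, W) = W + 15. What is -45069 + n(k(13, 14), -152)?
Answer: -44721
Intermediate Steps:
k(x, W) = 15 + W
E(T) = -4*T
n(X, b) = 12*X (n(X, b) = (-4*(-3))*X = 12*X)
-45069 + n(k(13, 14), -152) = -45069 + 12*(15 + 14) = -45069 + 12*29 = -45069 + 348 = -44721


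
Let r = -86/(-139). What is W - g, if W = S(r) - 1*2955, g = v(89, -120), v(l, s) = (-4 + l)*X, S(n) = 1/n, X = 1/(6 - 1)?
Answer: -255453/86 ≈ -2970.4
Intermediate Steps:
r = 86/139 (r = -86*(-1/139) = 86/139 ≈ 0.61870)
X = ⅕ (X = 1/5 = ⅕ ≈ 0.20000)
v(l, s) = -⅘ + l/5 (v(l, s) = (-4 + l)*(⅕) = -⅘ + l/5)
g = 17 (g = -⅘ + (⅕)*89 = -⅘ + 89/5 = 17)
W = -253991/86 (W = 1/(86/139) - 1*2955 = 139/86 - 2955 = -253991/86 ≈ -2953.4)
W - g = -253991/86 - 1*17 = -253991/86 - 17 = -255453/86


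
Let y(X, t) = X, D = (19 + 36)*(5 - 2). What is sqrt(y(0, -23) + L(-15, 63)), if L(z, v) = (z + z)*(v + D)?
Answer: 6*I*sqrt(190) ≈ 82.704*I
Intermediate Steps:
D = 165 (D = 55*3 = 165)
L(z, v) = 2*z*(165 + v) (L(z, v) = (z + z)*(v + 165) = (2*z)*(165 + v) = 2*z*(165 + v))
sqrt(y(0, -23) + L(-15, 63)) = sqrt(0 + 2*(-15)*(165 + 63)) = sqrt(0 + 2*(-15)*228) = sqrt(0 - 6840) = sqrt(-6840) = 6*I*sqrt(190)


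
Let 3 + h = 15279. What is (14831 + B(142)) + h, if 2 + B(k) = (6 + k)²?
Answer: 52009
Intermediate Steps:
B(k) = -2 + (6 + k)²
h = 15276 (h = -3 + 15279 = 15276)
(14831 + B(142)) + h = (14831 + (-2 + (6 + 142)²)) + 15276 = (14831 + (-2 + 148²)) + 15276 = (14831 + (-2 + 21904)) + 15276 = (14831 + 21902) + 15276 = 36733 + 15276 = 52009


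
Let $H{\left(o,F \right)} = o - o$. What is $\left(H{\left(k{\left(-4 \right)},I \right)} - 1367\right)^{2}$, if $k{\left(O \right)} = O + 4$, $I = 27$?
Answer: $1868689$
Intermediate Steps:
$k{\left(O \right)} = 4 + O$
$H{\left(o,F \right)} = 0$
$\left(H{\left(k{\left(-4 \right)},I \right)} - 1367\right)^{2} = \left(0 - 1367\right)^{2} = \left(-1367\right)^{2} = 1868689$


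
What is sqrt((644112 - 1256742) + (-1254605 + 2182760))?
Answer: 5*sqrt(12621) ≈ 561.72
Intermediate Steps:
sqrt((644112 - 1256742) + (-1254605 + 2182760)) = sqrt(-612630 + 928155) = sqrt(315525) = 5*sqrt(12621)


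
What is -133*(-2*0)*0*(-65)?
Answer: 0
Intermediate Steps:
-133*(-2*0)*0*(-65) = -0*0*(-65) = -133*0*(-65) = 0*(-65) = 0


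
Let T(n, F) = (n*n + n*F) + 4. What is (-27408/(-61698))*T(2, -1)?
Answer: 27408/10283 ≈ 2.6654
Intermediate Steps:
T(n, F) = 4 + n² + F*n (T(n, F) = (n² + F*n) + 4 = 4 + n² + F*n)
(-27408/(-61698))*T(2, -1) = (-27408/(-61698))*(4 + 2² - 1*2) = (-27408*(-1/61698))*(4 + 4 - 2) = (4568/10283)*6 = 27408/10283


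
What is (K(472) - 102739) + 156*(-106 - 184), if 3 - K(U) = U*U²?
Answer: -105302024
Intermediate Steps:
K(U) = 3 - U³ (K(U) = 3 - U*U² = 3 - U³)
(K(472) - 102739) + 156*(-106 - 184) = ((3 - 1*472³) - 102739) + 156*(-106 - 184) = ((3 - 1*105154048) - 102739) + 156*(-290) = ((3 - 105154048) - 102739) - 45240 = (-105154045 - 102739) - 45240 = -105256784 - 45240 = -105302024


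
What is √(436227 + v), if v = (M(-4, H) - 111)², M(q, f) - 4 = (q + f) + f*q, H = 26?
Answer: 2*√117987 ≈ 686.98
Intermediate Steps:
M(q, f) = 4 + f + q + f*q (M(q, f) = 4 + ((q + f) + f*q) = 4 + ((f + q) + f*q) = 4 + (f + q + f*q) = 4 + f + q + f*q)
v = 35721 (v = ((4 + 26 - 4 + 26*(-4)) - 111)² = ((4 + 26 - 4 - 104) - 111)² = (-78 - 111)² = (-189)² = 35721)
√(436227 + v) = √(436227 + 35721) = √471948 = 2*√117987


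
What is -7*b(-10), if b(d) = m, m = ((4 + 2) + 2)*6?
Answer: -336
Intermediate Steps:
m = 48 (m = (6 + 2)*6 = 8*6 = 48)
b(d) = 48
-7*b(-10) = -7*48 = -336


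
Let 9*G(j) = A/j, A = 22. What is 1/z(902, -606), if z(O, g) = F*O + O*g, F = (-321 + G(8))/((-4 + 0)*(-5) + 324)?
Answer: -6192/3389828299 ≈ -1.8266e-6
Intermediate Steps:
G(j) = 22/(9*j) (G(j) = (22/j)/9 = 22/(9*j))
F = -11545/12384 (F = (-321 + (22/9)/8)/((-4 + 0)*(-5) + 324) = (-321 + (22/9)*(⅛))/(-4*(-5) + 324) = (-321 + 11/36)/(20 + 324) = -11545/36/344 = -11545/36*1/344 = -11545/12384 ≈ -0.93225)
z(O, g) = -11545*O/12384 + O*g
1/z(902, -606) = 1/((1/12384)*902*(-11545 + 12384*(-606))) = 1/((1/12384)*902*(-11545 - 7504704)) = 1/((1/12384)*902*(-7516249)) = 1/(-3389828299/6192) = -6192/3389828299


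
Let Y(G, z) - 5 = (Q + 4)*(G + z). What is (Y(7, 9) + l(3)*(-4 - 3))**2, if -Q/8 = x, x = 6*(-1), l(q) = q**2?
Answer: 599076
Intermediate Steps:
x = -6
Q = 48 (Q = -8*(-6) = 48)
Y(G, z) = 5 + 52*G + 52*z (Y(G, z) = 5 + (48 + 4)*(G + z) = 5 + 52*(G + z) = 5 + (52*G + 52*z) = 5 + 52*G + 52*z)
(Y(7, 9) + l(3)*(-4 - 3))**2 = ((5 + 52*7 + 52*9) + 3**2*(-4 - 3))**2 = ((5 + 364 + 468) + 9*(-7))**2 = (837 - 63)**2 = 774**2 = 599076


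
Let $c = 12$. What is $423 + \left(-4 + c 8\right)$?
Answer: $515$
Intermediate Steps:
$423 + \left(-4 + c 8\right) = 423 + \left(-4 + 12 \cdot 8\right) = 423 + \left(-4 + 96\right) = 423 + 92 = 515$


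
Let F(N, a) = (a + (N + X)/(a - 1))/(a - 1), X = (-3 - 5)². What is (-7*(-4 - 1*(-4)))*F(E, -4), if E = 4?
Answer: 0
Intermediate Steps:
X = 64 (X = (-8)² = 64)
F(N, a) = (a + (64 + N)/(-1 + a))/(-1 + a) (F(N, a) = (a + (N + 64)/(a - 1))/(a - 1) = (a + (64 + N)/(-1 + a))/(-1 + a))
(-7*(-4 - 1*(-4)))*F(E, -4) = (-7*(-4 - 1*(-4)))*((64 + 4 + (-4)² - 1*(-4))/(-1 - 4)²) = (-7*(-4 + 4))*((64 + 4 + 16 + 4)/(-5)²) = (-7*0)*((1/25)*88) = 0*(88/25) = 0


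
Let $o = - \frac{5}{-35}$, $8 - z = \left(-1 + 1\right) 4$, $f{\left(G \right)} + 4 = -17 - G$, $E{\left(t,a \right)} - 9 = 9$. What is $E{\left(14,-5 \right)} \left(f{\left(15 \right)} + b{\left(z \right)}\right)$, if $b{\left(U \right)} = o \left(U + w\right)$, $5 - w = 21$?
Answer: $- \frac{4680}{7} \approx -668.57$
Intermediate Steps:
$E{\left(t,a \right)} = 18$ ($E{\left(t,a \right)} = 9 + 9 = 18$)
$f{\left(G \right)} = -21 - G$ ($f{\left(G \right)} = -4 - \left(17 + G\right) = -21 - G$)
$z = 8$ ($z = 8 - \left(-1 + 1\right) 4 = 8 - 0 \cdot 4 = 8 - 0 = 8 + 0 = 8$)
$w = -16$ ($w = 5 - 21 = -16$)
$o = \frac{1}{7}$ ($o = \left(-5\right) \left(- \frac{1}{35}\right) = \frac{1}{7} \approx 0.14286$)
$b{\left(U \right)} = - \frac{16}{7} + \frac{U}{7}$ ($b{\left(U \right)} = \frac{U - 16}{7} = \frac{-16 + U}{7} = - \frac{16}{7} + \frac{U}{7}$)
$E{\left(14,-5 \right)} \left(f{\left(15 \right)} + b{\left(z \right)}\right) = 18 \left(\left(-21 - 15\right) + \left(- \frac{16}{7} + \frac{1}{7} \cdot 8\right)\right) = 18 \left(\left(-21 - 15\right) + \left(- \frac{16}{7} + \frac{8}{7}\right)\right) = 18 \left(-36 - \frac{8}{7}\right) = 18 \left(- \frac{260}{7}\right) = - \frac{4680}{7}$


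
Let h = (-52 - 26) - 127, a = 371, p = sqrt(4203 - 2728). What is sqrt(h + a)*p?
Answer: 5*sqrt(9794) ≈ 494.82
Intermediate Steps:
p = 5*sqrt(59) (p = sqrt(1475) = 5*sqrt(59) ≈ 38.406)
h = -205 (h = -78 - 127 = -205)
sqrt(h + a)*p = sqrt(-205 + 371)*(5*sqrt(59)) = sqrt(166)*(5*sqrt(59)) = 5*sqrt(9794)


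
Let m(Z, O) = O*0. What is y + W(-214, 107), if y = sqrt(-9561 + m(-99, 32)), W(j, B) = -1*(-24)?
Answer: 24 + I*sqrt(9561) ≈ 24.0 + 97.78*I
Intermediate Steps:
W(j, B) = 24
m(Z, O) = 0
y = I*sqrt(9561) (y = sqrt(-9561 + 0) = sqrt(-9561) = I*sqrt(9561) ≈ 97.78*I)
y + W(-214, 107) = I*sqrt(9561) + 24 = 24 + I*sqrt(9561)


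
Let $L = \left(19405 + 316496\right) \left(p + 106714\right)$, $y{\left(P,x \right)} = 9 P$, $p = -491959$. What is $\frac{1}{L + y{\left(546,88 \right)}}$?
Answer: $- \frac{1}{129404175831} \approx -7.7277 \cdot 10^{-12}$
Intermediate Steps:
$L = -129404180745$ ($L = \left(19405 + 316496\right) \left(-491959 + 106714\right) = 335901 \left(-385245\right) = -129404180745$)
$\frac{1}{L + y{\left(546,88 \right)}} = \frac{1}{-129404180745 + 9 \cdot 546} = \frac{1}{-129404180745 + 4914} = \frac{1}{-129404175831} = - \frac{1}{129404175831}$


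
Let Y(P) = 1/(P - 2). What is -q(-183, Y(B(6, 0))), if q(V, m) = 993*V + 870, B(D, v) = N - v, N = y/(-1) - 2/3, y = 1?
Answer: 180849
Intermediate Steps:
N = -5/3 (N = 1/(-1) - 2/3 = 1*(-1) - 2*⅓ = -1 - ⅔ = -5/3 ≈ -1.6667)
B(D, v) = -5/3 - v
Y(P) = 1/(-2 + P)
q(V, m) = 870 + 993*V
-q(-183, Y(B(6, 0))) = -(870 + 993*(-183)) = -(870 - 181719) = -1*(-180849) = 180849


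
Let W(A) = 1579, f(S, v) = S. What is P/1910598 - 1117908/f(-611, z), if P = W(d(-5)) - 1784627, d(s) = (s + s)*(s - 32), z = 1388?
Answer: 1067391673328/583687689 ≈ 1828.7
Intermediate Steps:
d(s) = 2*s*(-32 + s) (d(s) = (2*s)*(-32 + s) = 2*s*(-32 + s))
P = -1783048 (P = 1579 - 1784627 = -1783048)
P/1910598 - 1117908/f(-611, z) = -1783048/1910598 - 1117908/(-611) = -1783048*1/1910598 - 1117908*(-1/611) = -891524/955299 + 1117908/611 = 1067391673328/583687689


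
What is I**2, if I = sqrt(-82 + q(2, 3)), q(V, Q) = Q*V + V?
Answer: -74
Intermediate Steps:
q(V, Q) = V + Q*V
I = I*sqrt(74) (I = sqrt(-82 + 2*(1 + 3)) = sqrt(-82 + 2*4) = sqrt(-82 + 8) = sqrt(-74) = I*sqrt(74) ≈ 8.6023*I)
I**2 = (I*sqrt(74))**2 = -74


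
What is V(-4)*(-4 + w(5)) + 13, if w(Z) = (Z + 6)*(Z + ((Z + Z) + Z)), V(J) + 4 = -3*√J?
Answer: -851 - 1296*I ≈ -851.0 - 1296.0*I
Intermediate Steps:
V(J) = -4 - 3*√J
w(Z) = 4*Z*(6 + Z) (w(Z) = (6 + Z)*(Z + (2*Z + Z)) = (6 + Z)*(Z + 3*Z) = (6 + Z)*(4*Z) = 4*Z*(6 + Z))
V(-4)*(-4 + w(5)) + 13 = (-4 - 6*I)*(-4 + 4*5*(6 + 5)) + 13 = (-4 - 6*I)*(-4 + 4*5*11) + 13 = (-4 - 6*I)*(-4 + 220) + 13 = (-4 - 6*I)*216 + 13 = (-864 - 1296*I) + 13 = -851 - 1296*I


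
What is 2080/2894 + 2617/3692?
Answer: 7626479/5342324 ≈ 1.4276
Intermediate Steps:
2080/2894 + 2617/3692 = 2080*(1/2894) + 2617*(1/3692) = 1040/1447 + 2617/3692 = 7626479/5342324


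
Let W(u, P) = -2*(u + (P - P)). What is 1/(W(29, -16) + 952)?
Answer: 1/894 ≈ 0.0011186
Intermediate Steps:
W(u, P) = -2*u (W(u, P) = -2*(u + 0) = -2*u)
1/(W(29, -16) + 952) = 1/(-2*29 + 952) = 1/(-58 + 952) = 1/894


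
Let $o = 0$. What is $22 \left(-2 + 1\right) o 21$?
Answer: $0$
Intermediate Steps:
$22 \left(-2 + 1\right) o 21 = 22 \left(-2 + 1\right) 0 \cdot 21 = 22 \left(\left(-1\right) 0\right) 21 = 22 \cdot 0 \cdot 21 = 0 \cdot 21 = 0$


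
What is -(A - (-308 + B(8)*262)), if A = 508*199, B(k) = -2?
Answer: -101924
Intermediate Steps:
A = 101092
-(A - (-308 + B(8)*262)) = -(101092 - (-308 - 2*262)) = -(101092 - (-308 - 524)) = -(101092 - 1*(-832)) = -(101092 + 832) = -1*101924 = -101924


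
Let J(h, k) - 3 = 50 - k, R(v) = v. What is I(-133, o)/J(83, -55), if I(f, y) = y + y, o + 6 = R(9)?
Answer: 1/18 ≈ 0.055556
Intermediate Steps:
o = 3 (o = -6 + 9 = 3)
J(h, k) = 53 - k (J(h, k) = 3 + (50 - k) = 53 - k)
I(f, y) = 2*y
I(-133, o)/J(83, -55) = (2*3)/(53 - 1*(-55)) = 6/(53 + 55) = 6/108 = 6*(1/108) = 1/18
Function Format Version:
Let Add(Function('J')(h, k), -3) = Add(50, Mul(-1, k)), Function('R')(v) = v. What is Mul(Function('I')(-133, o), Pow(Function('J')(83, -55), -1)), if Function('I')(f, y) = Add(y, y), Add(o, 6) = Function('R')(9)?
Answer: Rational(1, 18) ≈ 0.055556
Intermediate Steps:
o = 3 (o = Add(-6, 9) = 3)
Function('J')(h, k) = Add(53, Mul(-1, k)) (Function('J')(h, k) = Add(3, Add(50, Mul(-1, k))) = Add(53, Mul(-1, k)))
Function('I')(f, y) = Mul(2, y)
Mul(Function('I')(-133, o), Pow(Function('J')(83, -55), -1)) = Mul(Mul(2, 3), Pow(Add(53, Mul(-1, -55)), -1)) = Mul(6, Pow(Add(53, 55), -1)) = Mul(6, Pow(108, -1)) = Mul(6, Rational(1, 108)) = Rational(1, 18)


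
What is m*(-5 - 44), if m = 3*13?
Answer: -1911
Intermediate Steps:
m = 39
m*(-5 - 44) = 39*(-5 - 44) = 39*(-49) = -1911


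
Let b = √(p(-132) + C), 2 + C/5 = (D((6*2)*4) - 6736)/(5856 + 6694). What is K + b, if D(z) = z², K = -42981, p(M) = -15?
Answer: -42981 + I*√42156705/1255 ≈ -42981.0 + 5.1736*I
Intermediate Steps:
C = -14766/1255 (C = -10 + 5*((((6*2)*4)² - 6736)/(5856 + 6694)) = -10 + 5*(((12*4)² - 6736)/12550) = -10 + 5*((48² - 6736)*(1/12550)) = -10 + 5*((2304 - 6736)*(1/12550)) = -10 + 5*(-4432*1/12550) = -10 + 5*(-2216/6275) = -10 - 2216/1255 = -14766/1255 ≈ -11.766)
b = I*√42156705/1255 (b = √(-15 - 14766/1255) = √(-33591/1255) = I*√42156705/1255 ≈ 5.1736*I)
K + b = -42981 + I*√42156705/1255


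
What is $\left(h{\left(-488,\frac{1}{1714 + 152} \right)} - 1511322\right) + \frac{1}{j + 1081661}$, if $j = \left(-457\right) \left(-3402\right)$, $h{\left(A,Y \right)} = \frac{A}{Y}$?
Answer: $- \frac{6385115703749}{2636375} \approx -2.4219 \cdot 10^{6}$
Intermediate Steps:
$j = 1554714$
$\left(h{\left(-488,\frac{1}{1714 + 152} \right)} - 1511322\right) + \frac{1}{j + 1081661} = \left(- \frac{488}{\frac{1}{1714 + 152}} - 1511322\right) + \frac{1}{1554714 + 1081661} = \left(- \frac{488}{\frac{1}{1866}} - 1511322\right) + \frac{1}{2636375} = \left(- 488 \frac{1}{\frac{1}{1866}} - 1511322\right) + \frac{1}{2636375} = \left(\left(-488\right) 1866 - 1511322\right) + \frac{1}{2636375} = \left(-910608 - 1511322\right) + \frac{1}{2636375} = -2421930 + \frac{1}{2636375} = - \frac{6385115703749}{2636375}$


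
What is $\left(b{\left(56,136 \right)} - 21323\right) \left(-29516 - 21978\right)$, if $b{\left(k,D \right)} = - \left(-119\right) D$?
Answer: $264627666$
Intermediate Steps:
$b{\left(k,D \right)} = 119 D$
$\left(b{\left(56,136 \right)} - 21323\right) \left(-29516 - 21978\right) = \left(119 \cdot 136 - 21323\right) \left(-29516 - 21978\right) = \left(16184 - 21323\right) \left(-51494\right) = \left(-5139\right) \left(-51494\right) = 264627666$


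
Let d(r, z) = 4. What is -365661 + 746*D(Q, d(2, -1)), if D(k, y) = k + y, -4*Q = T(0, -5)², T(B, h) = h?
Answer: -734679/2 ≈ -3.6734e+5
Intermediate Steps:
Q = -25/4 (Q = -¼*(-5)² = -¼*25 = -25/4 ≈ -6.2500)
-365661 + 746*D(Q, d(2, -1)) = -365661 + 746*(-25/4 + 4) = -365661 + 746*(-9/4) = -365661 - 3357/2 = -734679/2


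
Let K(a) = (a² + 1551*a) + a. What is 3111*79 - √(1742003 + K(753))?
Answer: 245769 - 2*√869417 ≈ 2.4390e+5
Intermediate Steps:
K(a) = a² + 1552*a
3111*79 - √(1742003 + K(753)) = 3111*79 - √(1742003 + 753*(1552 + 753)) = 245769 - √(1742003 + 753*2305) = 245769 - √(1742003 + 1735665) = 245769 - √3477668 = 245769 - 2*√869417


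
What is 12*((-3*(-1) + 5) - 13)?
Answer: -60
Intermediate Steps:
12*((-3*(-1) + 5) - 13) = 12*((3 + 5) - 13) = 12*(8 - 13) = 12*(-5) = -60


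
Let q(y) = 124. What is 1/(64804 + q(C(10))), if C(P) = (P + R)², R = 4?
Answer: 1/64928 ≈ 1.5402e-5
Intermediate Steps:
C(P) = (4 + P)² (C(P) = (P + 4)² = (4 + P)²)
1/(64804 + q(C(10))) = 1/(64804 + 124) = 1/64928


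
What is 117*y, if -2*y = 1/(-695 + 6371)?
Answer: -39/3784 ≈ -0.010307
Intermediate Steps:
y = -1/11352 (y = -1/(2*(-695 + 6371)) = -½/5676 = -½*1/5676 = -1/11352 ≈ -8.8090e-5)
117*y = 117*(-1/11352) = -39/3784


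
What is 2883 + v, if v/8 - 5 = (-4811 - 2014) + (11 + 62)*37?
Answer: -30069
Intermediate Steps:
v = -32952 (v = 40 + 8*((-4811 - 2014) + (11 + 62)*37) = 40 + 8*(-6825 + 73*37) = 40 + 8*(-6825 + 2701) = 40 + 8*(-4124) = 40 - 32992 = -32952)
2883 + v = 2883 - 32952 = -30069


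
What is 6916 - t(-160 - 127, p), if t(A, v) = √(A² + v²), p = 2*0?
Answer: 6629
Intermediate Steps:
p = 0
6916 - t(-160 - 127, p) = 6916 - √((-160 - 127)² + 0²) = 6916 - √((-287)² + 0) = 6916 - √(82369 + 0) = 6916 - √82369 = 6916 - 1*287 = 6916 - 287 = 6629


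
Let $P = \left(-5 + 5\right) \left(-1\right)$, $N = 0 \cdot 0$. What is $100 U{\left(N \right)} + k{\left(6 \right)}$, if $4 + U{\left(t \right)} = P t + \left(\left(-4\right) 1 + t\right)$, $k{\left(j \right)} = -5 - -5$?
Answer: $-800$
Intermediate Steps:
$k{\left(j \right)} = 0$ ($k{\left(j \right)} = -5 + 5 = 0$)
$N = 0$
$P = 0$ ($P = 0 \left(-1\right) = 0$)
$U{\left(t \right)} = -8 + t$ ($U{\left(t \right)} = -4 + \left(0 t + \left(\left(-4\right) 1 + t\right)\right) = -4 + \left(0 + \left(-4 + t\right)\right) = -4 + \left(-4 + t\right) = -8 + t$)
$100 U{\left(N \right)} + k{\left(6 \right)} = 100 \left(-8 + 0\right) + 0 = 100 \left(-8\right) + 0 = -800 + 0 = -800$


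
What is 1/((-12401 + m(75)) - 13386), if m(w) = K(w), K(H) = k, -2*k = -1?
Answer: -2/51573 ≈ -3.8780e-5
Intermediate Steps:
k = ½ (k = -½*(-1) = ½ ≈ 0.50000)
K(H) = ½
m(w) = ½
1/((-12401 + m(75)) - 13386) = 1/((-12401 + ½) - 13386) = 1/(-24801/2 - 13386) = 1/(-51573/2) = -2/51573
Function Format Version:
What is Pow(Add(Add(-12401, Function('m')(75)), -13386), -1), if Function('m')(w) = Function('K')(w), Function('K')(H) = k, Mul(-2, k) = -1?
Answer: Rational(-2, 51573) ≈ -3.8780e-5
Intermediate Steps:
k = Rational(1, 2) (k = Mul(Rational(-1, 2), -1) = Rational(1, 2) ≈ 0.50000)
Function('K')(H) = Rational(1, 2)
Function('m')(w) = Rational(1, 2)
Pow(Add(Add(-12401, Function('m')(75)), -13386), -1) = Pow(Add(Add(-12401, Rational(1, 2)), -13386), -1) = Pow(Add(Rational(-24801, 2), -13386), -1) = Pow(Rational(-51573, 2), -1) = Rational(-2, 51573)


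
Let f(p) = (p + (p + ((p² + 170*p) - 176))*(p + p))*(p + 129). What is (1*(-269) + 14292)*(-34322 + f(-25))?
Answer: 278472632394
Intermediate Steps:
f(p) = (129 + p)*(p + 2*p*(-176 + p² + 171*p)) (f(p) = (p + (p + (-176 + p² + 170*p))*(2*p))*(129 + p) = (p + (-176 + p² + 171*p)*(2*p))*(129 + p) = (p + 2*p*(-176 + p² + 171*p))*(129 + p) = (129 + p)*(p + 2*p*(-176 + p² + 171*p)))
(1*(-269) + 14292)*(-34322 + f(-25)) = (1*(-269) + 14292)*(-34322 - 25*(-45279 + 2*(-25)³ + 600*(-25)² + 43767*(-25))) = (-269 + 14292)*(-34322 - 25*(-45279 + 2*(-15625) + 600*625 - 1094175)) = 14023*(-34322 - 25*(-45279 - 31250 + 375000 - 1094175)) = 14023*(-34322 - 25*(-795704)) = 14023*(-34322 + 19892600) = 14023*19858278 = 278472632394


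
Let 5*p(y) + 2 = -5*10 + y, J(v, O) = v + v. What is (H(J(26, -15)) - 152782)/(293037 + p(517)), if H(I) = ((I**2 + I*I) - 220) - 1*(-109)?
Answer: -29497/58626 ≈ -0.50314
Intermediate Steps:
J(v, O) = 2*v
H(I) = -111 + 2*I**2 (H(I) = ((I**2 + I**2) - 220) + 109 = (2*I**2 - 220) + 109 = (-220 + 2*I**2) + 109 = -111 + 2*I**2)
p(y) = -52/5 + y/5 (p(y) = -2/5 + (-5*10 + y)/5 = -2/5 + (-50 + y)/5 = -2/5 + (-10 + y/5) = -52/5 + y/5)
(H(J(26, -15)) - 152782)/(293037 + p(517)) = ((-111 + 2*(2*26)**2) - 152782)/(293037 + (-52/5 + (1/5)*517)) = ((-111 + 2*52**2) - 152782)/(293037 + (-52/5 + 517/5)) = ((-111 + 2*2704) - 152782)/(293037 + 93) = ((-111 + 5408) - 152782)/293130 = (5297 - 152782)*(1/293130) = -147485*1/293130 = -29497/58626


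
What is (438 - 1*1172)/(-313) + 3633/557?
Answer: 1545967/174341 ≈ 8.8675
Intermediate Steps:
(438 - 1*1172)/(-313) + 3633/557 = (438 - 1172)*(-1/313) + 3633*(1/557) = -734*(-1/313) + 3633/557 = 734/313 + 3633/557 = 1545967/174341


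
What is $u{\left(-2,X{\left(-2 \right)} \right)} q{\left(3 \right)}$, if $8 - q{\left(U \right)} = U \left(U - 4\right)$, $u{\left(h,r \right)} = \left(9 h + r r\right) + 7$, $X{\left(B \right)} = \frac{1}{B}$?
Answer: $- \frac{473}{4} \approx -118.25$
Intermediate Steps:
$u{\left(h,r \right)} = 7 + r^{2} + 9 h$ ($u{\left(h,r \right)} = \left(9 h + r^{2}\right) + 7 = \left(r^{2} + 9 h\right) + 7 = 7 + r^{2} + 9 h$)
$q{\left(U \right)} = 8 - U \left(-4 + U\right)$ ($q{\left(U \right)} = 8 - U \left(U - 4\right) = 8 - U \left(-4 + U\right)$)
$u{\left(-2,X{\left(-2 \right)} \right)} q{\left(3 \right)} = \left(7 + \left(\frac{1}{-2}\right)^{2} + 9 \left(-2\right)\right) \left(8 - 3^{2} + 4 \cdot 3\right) = \left(7 + \left(- \frac{1}{2}\right)^{2} - 18\right) \left(8 - 9 + 12\right) = \left(7 + \frac{1}{4} - 18\right) \left(8 - 9 + 12\right) = \left(- \frac{43}{4}\right) 11 = - \frac{473}{4}$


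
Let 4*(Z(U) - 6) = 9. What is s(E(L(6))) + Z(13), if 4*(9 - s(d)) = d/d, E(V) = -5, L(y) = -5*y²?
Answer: 17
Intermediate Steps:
Z(U) = 33/4 (Z(U) = 6 + (¼)*9 = 6 + 9/4 = 33/4)
s(d) = 35/4 (s(d) = 9 - d/(4*d) = 9 - ¼*1 = 9 - ¼ = 35/4)
s(E(L(6))) + Z(13) = 35/4 + 33/4 = 17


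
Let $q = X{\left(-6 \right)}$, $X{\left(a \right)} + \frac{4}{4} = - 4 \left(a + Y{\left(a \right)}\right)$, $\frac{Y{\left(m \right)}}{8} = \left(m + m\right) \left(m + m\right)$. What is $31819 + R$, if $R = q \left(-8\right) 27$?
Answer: $1022179$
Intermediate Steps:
$Y{\left(m \right)} = 32 m^{2}$ ($Y{\left(m \right)} = 8 \left(m + m\right) \left(m + m\right) = 8 \cdot 2 m 2 m = 8 \cdot 4 m^{2} = 32 m^{2}$)
$X{\left(a \right)} = -1 - 128 a^{2} - 4 a$ ($X{\left(a \right)} = -1 - 4 \left(a + 32 a^{2}\right) = -1 - \left(4 a + 128 a^{2}\right) = -1 - 128 a^{2} - 4 a$)
$q = -4585$ ($q = -1 - 128 \left(-6\right)^{2} - -24 = -1 - 4608 + 24 = -4585$)
$R = 990360$ ($R = \left(-4585\right) \left(-8\right) 27 = 36680 \cdot 27 = 990360$)
$31819 + R = 31819 + 990360 = 1022179$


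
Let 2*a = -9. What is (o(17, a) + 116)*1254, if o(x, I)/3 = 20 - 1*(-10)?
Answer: 258324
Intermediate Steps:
a = -9/2 (a = (½)*(-9) = -9/2 ≈ -4.5000)
o(x, I) = 90 (o(x, I) = 3*(20 - 1*(-10)) = 3*(20 + 10) = 3*30 = 90)
(o(17, a) + 116)*1254 = (90 + 116)*1254 = 206*1254 = 258324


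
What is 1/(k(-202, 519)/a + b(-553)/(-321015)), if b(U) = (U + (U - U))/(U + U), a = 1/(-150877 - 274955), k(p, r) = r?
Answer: -642030/141893000940241 ≈ -4.5248e-9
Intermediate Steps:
a = -1/425832 (a = 1/(-425832) = -1/425832 ≈ -2.3483e-6)
b(U) = 1/2 (b(U) = (U + 0)/((2*U)) = U*(1/(2*U)) = 1/2)
1/(k(-202, 519)/a + b(-553)/(-321015)) = 1/(519/(-1/425832) + (1/2)/(-321015)) = 1/(519*(-425832) + (1/2)*(-1/321015)) = 1/(-221006808 - 1/642030) = 1/(-141893000940241/642030) = -642030/141893000940241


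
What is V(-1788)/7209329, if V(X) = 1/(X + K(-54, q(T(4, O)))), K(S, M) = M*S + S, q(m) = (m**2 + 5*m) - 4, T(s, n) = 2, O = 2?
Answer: -1/17172621678 ≈ -5.8232e-11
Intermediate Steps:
q(m) = -4 + m**2 + 5*m
K(S, M) = S + M*S
V(X) = 1/(-594 + X) (V(X) = 1/(X - 54*(1 + (-4 + 2**2 + 5*2))) = 1/(X - 54*(1 + (-4 + 4 + 10))) = 1/(X - 54*(1 + 10)) = 1/(X - 54*11) = 1/(X - 594) = 1/(-594 + X))
V(-1788)/7209329 = 1/(-594 - 1788*7209329) = (1/7209329)/(-2382) = -1/2382*1/7209329 = -1/17172621678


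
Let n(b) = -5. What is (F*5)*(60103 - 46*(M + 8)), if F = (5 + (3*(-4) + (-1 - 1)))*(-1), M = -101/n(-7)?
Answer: 2646261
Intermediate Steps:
M = 101/5 (M = -101/(-5) = -101*(-⅕) = 101/5 ≈ 20.200)
F = 9 (F = (5 + (-12 - 2))*(-1) = (5 - 14)*(-1) = -9*(-1) = 9)
(F*5)*(60103 - 46*(M + 8)) = (9*5)*(60103 - 46*(101/5 + 8)) = 45*(60103 - 46*141/5) = 45*(60103 - 6486/5) = 45*(294029/5) = 2646261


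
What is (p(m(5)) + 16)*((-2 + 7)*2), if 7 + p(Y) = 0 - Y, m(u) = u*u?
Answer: -160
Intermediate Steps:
m(u) = u²
p(Y) = -7 - Y (p(Y) = -7 + (0 - Y) = -7 - Y)
(p(m(5)) + 16)*((-2 + 7)*2) = ((-7 - 1*5²) + 16)*((-2 + 7)*2) = ((-7 - 1*25) + 16)*(5*2) = ((-7 - 25) + 16)*10 = (-32 + 16)*10 = -16*10 = -160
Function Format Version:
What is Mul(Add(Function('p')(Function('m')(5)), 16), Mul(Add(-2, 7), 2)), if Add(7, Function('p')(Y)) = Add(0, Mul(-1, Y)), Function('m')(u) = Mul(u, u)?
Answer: -160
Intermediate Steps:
Function('m')(u) = Pow(u, 2)
Function('p')(Y) = Add(-7, Mul(-1, Y)) (Function('p')(Y) = Add(-7, Add(0, Mul(-1, Y))) = Add(-7, Mul(-1, Y)))
Mul(Add(Function('p')(Function('m')(5)), 16), Mul(Add(-2, 7), 2)) = Mul(Add(Add(-7, Mul(-1, Pow(5, 2))), 16), Mul(Add(-2, 7), 2)) = Mul(Add(Add(-7, Mul(-1, 25)), 16), Mul(5, 2)) = Mul(Add(Add(-7, -25), 16), 10) = Mul(Add(-32, 16), 10) = Mul(-16, 10) = -160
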